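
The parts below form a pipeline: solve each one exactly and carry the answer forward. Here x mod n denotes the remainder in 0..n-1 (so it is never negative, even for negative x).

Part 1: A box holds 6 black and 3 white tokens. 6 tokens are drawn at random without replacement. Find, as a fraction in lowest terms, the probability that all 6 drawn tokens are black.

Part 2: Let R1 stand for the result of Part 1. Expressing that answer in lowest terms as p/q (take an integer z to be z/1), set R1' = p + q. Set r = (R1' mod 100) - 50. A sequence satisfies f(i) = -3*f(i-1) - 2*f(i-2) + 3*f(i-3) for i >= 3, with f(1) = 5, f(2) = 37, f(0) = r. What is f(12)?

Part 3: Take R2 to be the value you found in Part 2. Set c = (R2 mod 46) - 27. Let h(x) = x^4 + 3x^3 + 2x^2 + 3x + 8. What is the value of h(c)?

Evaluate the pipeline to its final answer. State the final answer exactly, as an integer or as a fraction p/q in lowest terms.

Part 1: total draws C(9,6) = 84; favorable C(6,6) = 1; P = 1/84; answer 1/84
Part 2: R1 = 1/84; threaded value p + q = 85; r = 35; f(3) = -3*(37) - 2*(5) + 3*(35) = -16; iterating: f(3)=-16, f(4)=-11, f(5)=176, f(6)=-554, f(7)=1277, f(8)=-2195, f(9)=2369, f(10)=1114, f(11)=-14665, f(12)=48874; answer 48874
Part 3: R2 = 48874; c = -5; 1*(-5)^4 + 3*(-5)^3 + 2*(-5)^2 + 3*(-5)^1 + 8 = (625) + (-375) + (50) + (-15) + (8) = 293; answer 293

293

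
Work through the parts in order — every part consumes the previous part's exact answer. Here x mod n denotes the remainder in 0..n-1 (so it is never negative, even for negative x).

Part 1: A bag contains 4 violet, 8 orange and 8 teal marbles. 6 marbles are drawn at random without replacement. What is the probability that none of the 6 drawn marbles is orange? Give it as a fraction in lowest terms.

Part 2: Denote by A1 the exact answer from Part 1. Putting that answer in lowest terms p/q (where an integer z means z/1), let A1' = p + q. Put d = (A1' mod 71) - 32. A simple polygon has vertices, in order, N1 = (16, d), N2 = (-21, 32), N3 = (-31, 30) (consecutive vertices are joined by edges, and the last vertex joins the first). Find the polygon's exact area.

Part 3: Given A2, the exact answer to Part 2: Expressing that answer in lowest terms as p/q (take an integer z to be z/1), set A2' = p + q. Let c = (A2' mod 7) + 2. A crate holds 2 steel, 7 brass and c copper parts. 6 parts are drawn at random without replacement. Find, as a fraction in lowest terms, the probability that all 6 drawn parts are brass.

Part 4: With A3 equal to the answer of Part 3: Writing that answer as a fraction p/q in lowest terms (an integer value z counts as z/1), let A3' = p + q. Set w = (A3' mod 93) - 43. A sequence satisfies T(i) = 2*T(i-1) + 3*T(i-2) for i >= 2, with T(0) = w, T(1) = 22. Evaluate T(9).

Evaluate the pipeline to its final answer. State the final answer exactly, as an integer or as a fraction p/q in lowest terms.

-93458

Part 1: total draws C(20,6) = 38760; favorable C(12,6) = 924; P = 77/3230; answer 77/3230
Part 2: A1 = 77/3230; threaded value p + q = 3307; d = 9; cross terms: (16*32 - -21*9)=701, (-21*30 - -31*32)=362, (-31*9 - 16*30)=-759; twice the area = |304| = 304; area = 152; answer 152
Part 3: A2 = 152; threaded value p + q = 153; c = 8; total draws C(17,6) = 12376; favorable C(7,6) = 7; P = 1/1768; answer 1/1768
Part 4: A3 = 1/1768; threaded value p + q = 1769; w = -41; T(2) = 2*(22) + 3*(-41) = -79; iterating: T(2)=-79, T(3)=-92, T(4)=-421, T(5)=-1118, T(6)=-3499, T(7)=-10352, T(8)=-31201, T(9)=-93458; answer -93458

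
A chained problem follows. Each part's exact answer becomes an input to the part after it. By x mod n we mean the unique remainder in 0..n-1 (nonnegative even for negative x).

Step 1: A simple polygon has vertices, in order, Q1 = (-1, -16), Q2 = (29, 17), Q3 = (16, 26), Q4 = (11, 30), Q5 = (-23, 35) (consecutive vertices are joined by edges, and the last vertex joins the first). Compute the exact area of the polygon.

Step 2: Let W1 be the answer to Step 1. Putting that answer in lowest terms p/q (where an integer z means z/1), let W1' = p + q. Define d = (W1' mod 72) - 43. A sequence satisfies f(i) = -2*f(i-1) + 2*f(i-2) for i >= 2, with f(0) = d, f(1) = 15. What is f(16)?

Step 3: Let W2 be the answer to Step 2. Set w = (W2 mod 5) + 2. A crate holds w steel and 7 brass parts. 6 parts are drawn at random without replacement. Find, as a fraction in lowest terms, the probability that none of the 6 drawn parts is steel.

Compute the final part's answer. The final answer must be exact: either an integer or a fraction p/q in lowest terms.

7/1716

Step 1: cross terms: (-1*17 - 29*-16)=447, (29*26 - 16*17)=482, (16*30 - 11*26)=194, (11*35 - -23*30)=1075, (-23*-16 - -1*35)=403; twice the area = |2601| = 2601; area = 2601/2; answer 2601/2
Step 2: W1 = 2601/2; threaded value p + q = 2603; d = -32; f(2) = -2*(15) + 2*(-32) = -94; iterating: f(2)=-94, f(3)=218, f(4)=-624, f(5)=1684, f(6)=-4616, f(7)=12600, f(8)=-34432, f(9)=94064, f(10)=-256992, f(11)=702112, f(12)=-1918208, f(13)=5240640, f(14)=-14317696, f(15)=39116672, f(16)=-106868736; answer -106868736
Step 3: W2 = -106868736; w = 6; total draws C(13,6) = 1716; favorable C(7,6) = 7; P = 7/1716; answer 7/1716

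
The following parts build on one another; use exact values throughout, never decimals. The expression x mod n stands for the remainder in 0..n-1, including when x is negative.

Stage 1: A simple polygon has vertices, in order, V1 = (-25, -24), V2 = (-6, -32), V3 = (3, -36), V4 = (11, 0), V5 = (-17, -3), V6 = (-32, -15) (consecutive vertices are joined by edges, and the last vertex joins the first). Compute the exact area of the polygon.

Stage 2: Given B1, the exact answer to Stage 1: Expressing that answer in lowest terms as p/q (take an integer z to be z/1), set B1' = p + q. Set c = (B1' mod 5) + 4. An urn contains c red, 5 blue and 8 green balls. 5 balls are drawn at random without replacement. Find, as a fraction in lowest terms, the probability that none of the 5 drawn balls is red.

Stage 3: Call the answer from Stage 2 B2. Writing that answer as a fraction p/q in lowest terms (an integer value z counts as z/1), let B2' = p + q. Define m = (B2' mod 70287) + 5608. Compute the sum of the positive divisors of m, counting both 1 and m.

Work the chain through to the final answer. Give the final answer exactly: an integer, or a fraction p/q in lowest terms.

Stage 1: cross terms: (-25*-32 - -6*-24)=656, (-6*-36 - 3*-32)=312, (3*0 - 11*-36)=396, (11*-3 - -17*0)=-33, (-17*-15 - -32*-3)=159, (-32*-24 - -25*-15)=393; twice the area = |1883| = 1883; area = 1883/2; answer 1883/2
Stage 2: B1 = 1883/2; threaded value p + q = 1885; c = 4; total draws C(17,5) = 6188; favorable C(13,5) = 1287; P = 99/476; answer 99/476
Stage 3: B2 = 99/476; threaded value p + q = 575; m = 6183; 6183 = 3^3 * 229; sigma = (1 + 3 + 9 + 27) * (1 + 229) = 40 * 230 = 9200; answer 9200

9200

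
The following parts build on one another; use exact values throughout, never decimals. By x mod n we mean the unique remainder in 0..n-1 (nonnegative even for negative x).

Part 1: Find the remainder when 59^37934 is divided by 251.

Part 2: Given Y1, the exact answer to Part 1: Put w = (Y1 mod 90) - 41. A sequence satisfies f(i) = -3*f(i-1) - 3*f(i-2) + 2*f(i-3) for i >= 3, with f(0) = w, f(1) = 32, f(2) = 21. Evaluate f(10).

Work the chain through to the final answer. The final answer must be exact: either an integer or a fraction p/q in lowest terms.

Part 1: squarings mod 251: 59^1=59, 59^2=218, 59^4=85, 59^8=197, 59^16=155, 59^32=180, 59^64=21, 59^128=190, 59^256=207, 59^512=179, 59^1024=164, 59^2048=39, 59^4096=15, 59^8192=225, 59^16384=174, 59^32768=156; 59^37934 = 59^2 * 59^4 * 59^8 * 59^32 * 59^1024 * 59^4096 * 59^32768 = 205 (mod 251); answer 205
Part 2: Y1 = 205; w = -16; f(3) = -3*(21) - 3*(32) + 2*(-16) = -191; iterating: f(3)=-191, f(4)=574, f(5)=-1107, f(6)=1217, f(7)=818, f(8)=-8319, f(9)=24937, f(10)=-48218; answer -48218

-48218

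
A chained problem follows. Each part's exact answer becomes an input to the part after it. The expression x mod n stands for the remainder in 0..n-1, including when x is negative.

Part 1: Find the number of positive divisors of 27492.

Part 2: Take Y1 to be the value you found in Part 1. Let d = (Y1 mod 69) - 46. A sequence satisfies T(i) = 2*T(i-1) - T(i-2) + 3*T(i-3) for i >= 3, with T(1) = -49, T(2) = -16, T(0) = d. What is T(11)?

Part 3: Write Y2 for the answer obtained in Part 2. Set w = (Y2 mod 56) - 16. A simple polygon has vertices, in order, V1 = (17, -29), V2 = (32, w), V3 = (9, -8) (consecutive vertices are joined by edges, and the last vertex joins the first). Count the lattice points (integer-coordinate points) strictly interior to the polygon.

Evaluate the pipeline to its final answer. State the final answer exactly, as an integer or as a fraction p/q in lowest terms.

420

Part 1: 27492 = 2^2 * 3 * 29 * 79; number of divisors = (2+1) * (1+1) * (1+1) * (1+1) = 24; answer 24
Part 2: Y1 = 24; d = -22; T(3) = 2*(-16) - 1*(-49) + 3*(-22) = -49; iterating: T(3)=-49, T(4)=-229, T(5)=-457, T(6)=-832, T(7)=-1894, T(8)=-4327, T(9)=-9256, T(10)=-19867, T(11)=-43459; answer -43459
Part 3: Y2 = -43459; w = 37; cross terms: (17*37 - 32*-29)=1557, (32*-8 - 9*37)=-589, (9*-29 - 17*-8)=-125; twice the area = |843| = 843; area = 843/2; boundary points = 3 + 1 + 1 = 5; strictly interior points = area - boundary/2 + 1 = 420; answer 420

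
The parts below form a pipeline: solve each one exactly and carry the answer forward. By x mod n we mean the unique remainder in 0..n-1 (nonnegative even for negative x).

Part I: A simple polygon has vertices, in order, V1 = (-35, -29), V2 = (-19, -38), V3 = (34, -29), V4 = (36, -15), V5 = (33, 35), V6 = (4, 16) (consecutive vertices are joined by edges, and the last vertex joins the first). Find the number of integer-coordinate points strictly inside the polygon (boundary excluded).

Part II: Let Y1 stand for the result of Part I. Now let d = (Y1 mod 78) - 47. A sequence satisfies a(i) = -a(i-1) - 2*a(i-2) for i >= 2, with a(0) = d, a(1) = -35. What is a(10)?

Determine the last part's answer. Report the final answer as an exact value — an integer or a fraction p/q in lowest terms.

57

Part I: cross terms: (-35*-38 - -19*-29)=779, (-19*-29 - 34*-38)=1843, (34*-15 - 36*-29)=534, (36*35 - 33*-15)=1755, (33*16 - 4*35)=388, (4*-29 - -35*16)=444; twice the area = |5743| = 5743; area = 5743/2; boundary points = 1 + 1 + 2 + 1 + 1 + 3 = 9; strictly interior points = area - boundary/2 + 1 = 2868; answer 2868
Part II: Y1 = 2868; d = 13; a(2) = -1*(-35) - 2*(13) = 9; iterating: a(2)=9, a(3)=61, a(4)=-79, a(5)=-43, a(6)=201, a(7)=-115, a(8)=-287, a(9)=517, a(10)=57; answer 57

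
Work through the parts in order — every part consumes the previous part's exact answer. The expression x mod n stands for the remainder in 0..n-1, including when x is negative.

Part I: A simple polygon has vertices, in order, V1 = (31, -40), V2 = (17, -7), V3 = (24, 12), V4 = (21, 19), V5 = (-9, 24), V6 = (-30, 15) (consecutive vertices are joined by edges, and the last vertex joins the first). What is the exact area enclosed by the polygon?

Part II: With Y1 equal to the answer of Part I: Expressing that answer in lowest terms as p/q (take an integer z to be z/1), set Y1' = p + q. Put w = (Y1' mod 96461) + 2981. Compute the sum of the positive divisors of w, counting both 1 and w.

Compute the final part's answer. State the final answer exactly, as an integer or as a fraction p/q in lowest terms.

Part I: cross terms: (31*-7 - 17*-40)=463, (17*12 - 24*-7)=372, (24*19 - 21*12)=204, (21*24 - -9*19)=675, (-9*15 - -30*24)=585, (-30*-40 - 31*15)=735; twice the area = |3034| = 3034; area = 1517; answer 1517
Part II: Y1 = 1517; threaded value p + q = 1518; w = 4499; 4499 = 11 * 409; sigma = (1 + 11) * (1 + 409) = 12 * 410 = 4920; answer 4920

4920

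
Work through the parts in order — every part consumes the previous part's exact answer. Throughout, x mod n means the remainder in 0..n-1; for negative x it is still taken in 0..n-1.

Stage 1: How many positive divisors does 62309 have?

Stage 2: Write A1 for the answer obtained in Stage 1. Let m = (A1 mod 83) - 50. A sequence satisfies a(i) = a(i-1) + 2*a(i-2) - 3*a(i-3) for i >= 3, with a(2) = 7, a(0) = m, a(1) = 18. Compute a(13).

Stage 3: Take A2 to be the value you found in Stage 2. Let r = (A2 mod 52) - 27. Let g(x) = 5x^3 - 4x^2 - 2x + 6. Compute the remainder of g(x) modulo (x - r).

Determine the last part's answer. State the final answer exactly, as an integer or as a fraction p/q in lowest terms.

27834

Stage 1: 62309 = 13 * 4793; number of divisors = (1+1) * (1+1) = 4; answer 4
Stage 2: A1 = 4; m = -46; a(3) = 1*(7) + 2*(18) - 3*(-46) = 181; iterating: a(3)=181, a(4)=141, a(5)=482, a(6)=221, a(7)=762, a(8)=-242, a(9)=619, a(10)=-2151, a(11)=-187, a(12)=-6346, a(13)=-267; answer -267
Stage 3: A2 = -267; r = 18; remainder = value at the root: 5*(18)^3 - 4*(18)^2 - 2*(18)^1 + 6 = (29160) + (-1296) + (-36) + (6) = 27834; answer 27834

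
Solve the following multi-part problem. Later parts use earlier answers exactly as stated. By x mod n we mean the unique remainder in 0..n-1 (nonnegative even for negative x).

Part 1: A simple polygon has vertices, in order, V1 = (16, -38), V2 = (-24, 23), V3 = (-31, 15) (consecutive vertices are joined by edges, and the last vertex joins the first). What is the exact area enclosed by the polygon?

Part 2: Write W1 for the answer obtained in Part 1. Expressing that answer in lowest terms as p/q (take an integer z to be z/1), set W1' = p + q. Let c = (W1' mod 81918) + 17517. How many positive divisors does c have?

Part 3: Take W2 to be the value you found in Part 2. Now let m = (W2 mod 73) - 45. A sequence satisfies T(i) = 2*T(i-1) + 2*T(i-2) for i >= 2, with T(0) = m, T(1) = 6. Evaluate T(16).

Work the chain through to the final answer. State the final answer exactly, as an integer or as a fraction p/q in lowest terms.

-66787584

Part 1: cross terms: (16*23 - -24*-38)=-544, (-24*15 - -31*23)=353, (-31*-38 - 16*15)=938; twice the area = |747| = 747; area = 747/2; answer 747/2
Part 2: W1 = 747/2; threaded value p + q = 749; c = 18266; 18266 = 2 * 9133; number of divisors = (1+1) * (1+1) = 4; answer 4
Part 3: W2 = 4; m = -41; T(2) = 2*(6) + 2*(-41) = -70; iterating: T(2)=-70, T(3)=-128, T(4)=-396, T(5)=-1048, T(6)=-2888, T(7)=-7872, T(8)=-21520, T(9)=-58784, T(10)=-160608, T(11)=-438784, T(12)=-1198784, T(13)=-3275136, T(14)=-8947840, T(15)=-24445952, T(16)=-66787584; answer -66787584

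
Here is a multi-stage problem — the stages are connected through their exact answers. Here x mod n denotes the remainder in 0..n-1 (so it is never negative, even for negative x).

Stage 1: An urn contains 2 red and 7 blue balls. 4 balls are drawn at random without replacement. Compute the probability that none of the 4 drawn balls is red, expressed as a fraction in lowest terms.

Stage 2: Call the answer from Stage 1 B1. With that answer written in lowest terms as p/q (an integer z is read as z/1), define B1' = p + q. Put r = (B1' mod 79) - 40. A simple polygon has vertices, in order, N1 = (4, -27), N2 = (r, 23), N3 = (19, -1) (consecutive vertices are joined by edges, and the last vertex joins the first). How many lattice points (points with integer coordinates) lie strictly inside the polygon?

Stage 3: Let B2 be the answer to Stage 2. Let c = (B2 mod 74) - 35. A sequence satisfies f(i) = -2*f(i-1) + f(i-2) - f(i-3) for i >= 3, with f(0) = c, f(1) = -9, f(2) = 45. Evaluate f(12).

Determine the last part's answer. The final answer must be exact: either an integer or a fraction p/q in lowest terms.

502467

Stage 1: total draws C(9,4) = 126; favorable C(7,4) = 35; P = 5/18; answer 5/18
Stage 2: B1 = 5/18; threaded value p + q = 23; r = -17; cross terms: (4*23 - -17*-27)=-367, (-17*-1 - 19*23)=-420, (19*-27 - 4*-1)=-509; twice the area = |-1296| = 1296; area = 648; boundary points = 1 + 12 + 1 = 14; strictly interior points = area - boundary/2 + 1 = 642; answer 642
Stage 3: B2 = 642; c = 15; f(3) = -2*(45) + 1*(-9) - 1*(15) = -114; iterating: f(3)=-114, f(4)=282, f(5)=-723, f(6)=1842, f(7)=-4689, f(8)=11943, f(9)=-30417, f(10)=77466, f(11)=-197292, f(12)=502467; answer 502467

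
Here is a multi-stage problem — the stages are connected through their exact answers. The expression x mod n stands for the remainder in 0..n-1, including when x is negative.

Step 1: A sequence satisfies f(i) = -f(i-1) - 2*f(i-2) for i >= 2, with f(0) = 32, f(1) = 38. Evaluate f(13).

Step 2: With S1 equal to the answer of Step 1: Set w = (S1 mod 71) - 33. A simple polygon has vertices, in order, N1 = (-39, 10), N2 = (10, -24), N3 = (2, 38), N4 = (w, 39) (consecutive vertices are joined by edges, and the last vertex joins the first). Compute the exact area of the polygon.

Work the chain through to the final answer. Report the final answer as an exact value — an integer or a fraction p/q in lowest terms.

3731/2

Step 1: f(2) = -1*(38) - 2*(32) = -102; iterating: f(2)=-102, f(3)=26, f(4)=178, f(5)=-230, f(6)=-126, f(7)=586, f(8)=-334, f(9)=-838, f(10)=1506, f(11)=170, f(12)=-3182, f(13)=2842; answer 2842
Step 2: S1 = 2842; w = -31; cross terms: (-39*-24 - 10*10)=836, (10*38 - 2*-24)=428, (2*39 - -31*38)=1256, (-31*10 - -39*39)=1211; twice the area = |3731| = 3731; area = 3731/2; answer 3731/2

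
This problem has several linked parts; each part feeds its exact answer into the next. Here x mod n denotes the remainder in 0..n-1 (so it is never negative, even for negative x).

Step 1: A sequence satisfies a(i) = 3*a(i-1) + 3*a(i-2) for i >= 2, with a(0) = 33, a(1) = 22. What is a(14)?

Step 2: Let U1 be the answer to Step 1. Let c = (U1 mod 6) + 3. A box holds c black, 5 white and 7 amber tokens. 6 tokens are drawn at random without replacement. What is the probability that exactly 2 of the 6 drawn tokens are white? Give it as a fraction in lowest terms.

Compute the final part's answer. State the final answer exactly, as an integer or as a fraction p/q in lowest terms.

Step 1: a(2) = 3*(22) + 3*(33) = 165; iterating: a(2)=165, a(3)=561, a(4)=2178, a(5)=8217, a(6)=31185, a(7)=118206, a(8)=448173, a(9)=1699137, a(10)=6441930, a(11)=24423201, a(12)=92595393, a(13)=351055782, a(14)=1330953525; answer 1330953525
Step 2: U1 = 1330953525; c = 6; total draws C(18,6) = 18564; favorable C(5,2)*C(13,4) = 7150; P = 275/714; answer 275/714

275/714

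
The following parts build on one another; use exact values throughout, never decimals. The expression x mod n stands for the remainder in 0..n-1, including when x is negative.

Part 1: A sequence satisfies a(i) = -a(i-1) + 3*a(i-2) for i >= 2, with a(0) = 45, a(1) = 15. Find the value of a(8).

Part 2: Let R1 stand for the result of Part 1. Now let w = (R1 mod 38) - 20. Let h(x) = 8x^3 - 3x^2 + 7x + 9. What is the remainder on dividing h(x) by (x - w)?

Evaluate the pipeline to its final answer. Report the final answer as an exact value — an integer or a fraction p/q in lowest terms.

Part 1: a(2) = -1*(15) + 3*(45) = 120; iterating: a(2)=120, a(3)=-75, a(4)=435, a(5)=-660, a(6)=1965, a(7)=-3945, a(8)=9840; answer 9840
Part 2: R1 = 9840; w = 16; remainder = value at the root: 8*(16)^3 - 3*(16)^2 + 7*(16)^1 + 9 = (32768) + (-768) + (112) + (9) = 32121; answer 32121

32121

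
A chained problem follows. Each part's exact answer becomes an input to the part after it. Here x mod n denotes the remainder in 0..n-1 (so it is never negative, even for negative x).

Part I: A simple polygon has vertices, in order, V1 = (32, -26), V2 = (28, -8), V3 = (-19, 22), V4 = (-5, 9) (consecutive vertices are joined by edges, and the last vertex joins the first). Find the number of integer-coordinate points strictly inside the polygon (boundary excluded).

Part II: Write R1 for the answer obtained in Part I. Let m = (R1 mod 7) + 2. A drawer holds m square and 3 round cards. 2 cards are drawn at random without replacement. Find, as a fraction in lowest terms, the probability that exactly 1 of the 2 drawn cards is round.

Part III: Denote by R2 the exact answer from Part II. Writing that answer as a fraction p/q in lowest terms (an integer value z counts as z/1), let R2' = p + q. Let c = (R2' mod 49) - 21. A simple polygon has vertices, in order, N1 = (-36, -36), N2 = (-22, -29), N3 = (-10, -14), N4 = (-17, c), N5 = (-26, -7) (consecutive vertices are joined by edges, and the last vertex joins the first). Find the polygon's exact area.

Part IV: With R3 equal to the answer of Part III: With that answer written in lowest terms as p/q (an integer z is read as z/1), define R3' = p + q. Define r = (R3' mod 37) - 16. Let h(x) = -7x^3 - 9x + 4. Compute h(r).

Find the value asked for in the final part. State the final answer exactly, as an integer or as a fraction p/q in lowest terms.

Part I: cross terms: (32*-8 - 28*-26)=472, (28*22 - -19*-8)=464, (-19*9 - -5*22)=-61, (-5*-26 - 32*9)=-158; twice the area = |717| = 717; area = 717/2; boundary points = 2 + 1 + 1 + 1 = 5; strictly interior points = area - boundary/2 + 1 = 357; answer 357
Part II: R1 = 357; m = 2; total draws C(5,2) = 10; favorable C(3,1)*C(2,1) = 6; P = 3/5; answer 3/5
Part III: R2 = 3/5; threaded value p + q = 8; c = -13; cross terms: (-36*-29 - -22*-36)=252, (-22*-14 - -10*-29)=18, (-10*-13 - -17*-14)=-108, (-17*-7 - -26*-13)=-219, (-26*-36 - -36*-7)=684; twice the area = |627| = 627; area = 627/2; answer 627/2
Part IV: R3 = 627/2; threaded value p + q = 629; r = -16; -7*(-16)^3 - 9*(-16)^1 + 4 = (28672) + (144) + (4) = 28820; answer 28820

28820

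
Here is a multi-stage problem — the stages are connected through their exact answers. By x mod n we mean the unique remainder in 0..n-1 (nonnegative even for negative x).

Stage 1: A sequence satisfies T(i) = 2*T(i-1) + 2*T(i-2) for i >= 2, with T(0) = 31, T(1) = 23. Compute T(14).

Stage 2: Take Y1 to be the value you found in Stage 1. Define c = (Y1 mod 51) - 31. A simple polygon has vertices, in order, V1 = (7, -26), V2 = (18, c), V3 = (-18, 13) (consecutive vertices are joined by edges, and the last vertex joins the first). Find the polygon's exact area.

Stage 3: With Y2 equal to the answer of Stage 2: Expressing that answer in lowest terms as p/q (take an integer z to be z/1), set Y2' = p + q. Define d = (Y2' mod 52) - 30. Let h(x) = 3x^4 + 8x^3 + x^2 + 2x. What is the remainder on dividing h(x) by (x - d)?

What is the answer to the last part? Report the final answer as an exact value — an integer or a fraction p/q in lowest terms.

68250

Stage 1: T(2) = 2*(23) + 2*(31) = 108; iterating: T(2)=108, T(3)=262, T(4)=740, T(5)=2004, T(6)=5488, T(7)=14984, T(8)=40944, T(9)=111856, T(10)=305600, T(11)=834912, T(12)=2281024, T(13)=6231872, T(14)=17025792; answer 17025792
Stage 2: Y1 = 17025792; c = -28; cross terms: (7*-28 - 18*-26)=272, (18*13 - -18*-28)=-270, (-18*-26 - 7*13)=377; twice the area = |379| = 379; area = 379/2; answer 379/2
Stage 3: Y2 = 379/2; threaded value p + q = 381; d = -13; remainder = value at the root: 3*(-13)^4 + 8*(-13)^3 + 1*(-13)^2 + 2*(-13)^1 = (85683) + (-17576) + (169) + (-26) = 68250; answer 68250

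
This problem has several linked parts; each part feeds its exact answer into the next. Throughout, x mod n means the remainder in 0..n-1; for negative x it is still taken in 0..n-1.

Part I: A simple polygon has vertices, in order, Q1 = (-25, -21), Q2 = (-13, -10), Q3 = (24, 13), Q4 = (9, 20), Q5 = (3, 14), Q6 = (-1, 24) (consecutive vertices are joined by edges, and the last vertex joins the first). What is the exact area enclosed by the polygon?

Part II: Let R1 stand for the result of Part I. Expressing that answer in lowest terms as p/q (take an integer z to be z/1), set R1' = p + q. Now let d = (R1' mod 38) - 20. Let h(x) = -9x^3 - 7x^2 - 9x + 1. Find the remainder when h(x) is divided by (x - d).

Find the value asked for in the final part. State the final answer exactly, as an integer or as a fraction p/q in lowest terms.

-332

Part I: cross terms: (-25*-10 - -13*-21)=-23, (-13*13 - 24*-10)=71, (24*20 - 9*13)=363, (9*14 - 3*20)=66, (3*24 - -1*14)=86, (-1*-21 - -25*24)=621; twice the area = |1184| = 1184; area = 592; answer 592
Part II: R1 = 592; threaded value p + q = 593; d = 3; remainder = value at the root: -9*(3)^3 - 7*(3)^2 - 9*(3)^1 + 1 = (-243) + (-63) + (-27) + (1) = -332; answer -332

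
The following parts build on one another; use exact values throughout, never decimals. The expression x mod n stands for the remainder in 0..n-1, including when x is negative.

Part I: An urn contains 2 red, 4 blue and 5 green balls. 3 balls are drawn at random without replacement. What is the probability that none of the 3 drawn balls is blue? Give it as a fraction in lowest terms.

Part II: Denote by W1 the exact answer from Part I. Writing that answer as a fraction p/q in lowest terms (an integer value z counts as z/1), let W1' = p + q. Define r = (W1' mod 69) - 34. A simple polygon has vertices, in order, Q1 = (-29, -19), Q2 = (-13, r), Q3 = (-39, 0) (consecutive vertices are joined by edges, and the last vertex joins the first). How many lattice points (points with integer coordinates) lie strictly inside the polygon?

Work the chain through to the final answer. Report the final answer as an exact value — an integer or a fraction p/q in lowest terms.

276

Part I: total draws C(11,3) = 165; favorable C(7,3) = 35; P = 7/33; answer 7/33
Part II: W1 = 7/33; threaded value p + q = 40; r = 6; cross terms: (-29*6 - -13*-19)=-421, (-13*0 - -39*6)=234, (-39*-19 - -29*0)=741; twice the area = |554| = 554; area = 277; boundary points = 1 + 2 + 1 = 4; strictly interior points = area - boundary/2 + 1 = 276; answer 276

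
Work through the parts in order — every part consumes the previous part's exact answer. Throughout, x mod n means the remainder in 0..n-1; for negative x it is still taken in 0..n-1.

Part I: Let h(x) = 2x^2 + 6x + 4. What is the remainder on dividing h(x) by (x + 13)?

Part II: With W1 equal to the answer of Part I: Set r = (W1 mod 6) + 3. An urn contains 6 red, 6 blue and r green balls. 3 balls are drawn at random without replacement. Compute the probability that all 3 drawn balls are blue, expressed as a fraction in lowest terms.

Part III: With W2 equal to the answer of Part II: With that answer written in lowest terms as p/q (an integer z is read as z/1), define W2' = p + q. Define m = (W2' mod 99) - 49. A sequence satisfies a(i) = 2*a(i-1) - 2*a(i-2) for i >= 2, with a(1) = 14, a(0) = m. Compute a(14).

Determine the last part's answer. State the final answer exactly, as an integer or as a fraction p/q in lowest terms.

Part I: remainder = value at the root: 2*(-13)^2 + 6*(-13)^1 + 4 = (338) + (-78) + (4) = 264; answer 264
Part II: W1 = 264; r = 3; total draws C(15,3) = 455; favorable C(6,3) = 20; P = 4/91; answer 4/91
Part III: W2 = 4/91; threaded value p + q = 95; m = 46; a(2) = 2*(14) - 2*(46) = -64; iterating: a(2)=-64, a(3)=-156, a(4)=-184, a(5)=-56, a(6)=256, a(7)=624, a(8)=736, a(9)=224, a(10)=-1024, a(11)=-2496, a(12)=-2944, a(13)=-896, a(14)=4096; answer 4096

4096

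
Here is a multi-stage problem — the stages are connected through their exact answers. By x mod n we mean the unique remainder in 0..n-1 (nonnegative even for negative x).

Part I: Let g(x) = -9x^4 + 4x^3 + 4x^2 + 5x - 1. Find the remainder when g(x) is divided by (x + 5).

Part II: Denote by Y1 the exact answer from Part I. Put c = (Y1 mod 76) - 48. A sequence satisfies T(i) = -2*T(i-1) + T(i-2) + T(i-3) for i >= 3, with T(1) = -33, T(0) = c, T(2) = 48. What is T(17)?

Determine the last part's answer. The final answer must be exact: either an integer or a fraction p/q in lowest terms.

-11882488

Part I: remainder = value at the root: -9*(-5)^4 + 4*(-5)^3 + 4*(-5)^2 + 5*(-5)^1 - 1 = (-5625) + (-500) + (100) + (-25) + (-1) = -6051; answer -6051
Part II: Y1 = -6051; c = -19; T(3) = -2*(48) + 1*(-33) + 1*(-19) = -148; iterating: T(3)=-148, T(4)=311, T(5)=-722, T(6)=1607, T(7)=-3625, T(8)=8135, T(9)=-18288, T(10)=41086, T(11)=-92325, T(12)=207448, T(13)=-466135, T(14)=1047393, T(15)=-2353473, T(16)=5288204, T(17)=-11882488; answer -11882488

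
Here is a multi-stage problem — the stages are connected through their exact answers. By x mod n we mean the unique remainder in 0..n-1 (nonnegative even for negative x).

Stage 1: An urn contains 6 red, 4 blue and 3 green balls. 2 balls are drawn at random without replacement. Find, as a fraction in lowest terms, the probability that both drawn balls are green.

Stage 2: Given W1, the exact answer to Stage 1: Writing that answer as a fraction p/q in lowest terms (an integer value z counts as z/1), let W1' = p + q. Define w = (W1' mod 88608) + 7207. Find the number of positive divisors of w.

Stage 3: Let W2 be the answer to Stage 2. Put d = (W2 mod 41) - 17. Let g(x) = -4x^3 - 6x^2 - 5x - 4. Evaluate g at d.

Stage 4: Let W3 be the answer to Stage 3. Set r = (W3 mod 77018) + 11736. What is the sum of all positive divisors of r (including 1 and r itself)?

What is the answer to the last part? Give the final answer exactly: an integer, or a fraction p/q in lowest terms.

19572

Stage 1: total draws C(13,2) = 78; favorable C(3,2) = 3; P = 1/26; answer 1/26
Stage 2: W1 = 1/26; threaded value p + q = 27; w = 7234; 7234 = 2 * 3617; number of divisors = (1+1) * (1+1) = 4; answer 4
Stage 3: W2 = 4; d = -13; -4*(-13)^3 - 6*(-13)^2 - 5*(-13)^1 - 4 = (8788) + (-1014) + (65) + (-4) = 7835; answer 7835
Stage 4: W3 = 7835; r = 19571; 19571 is prime, so its only divisors are 1 and 19571; sigma = 1 + 19571 = 19572; answer 19572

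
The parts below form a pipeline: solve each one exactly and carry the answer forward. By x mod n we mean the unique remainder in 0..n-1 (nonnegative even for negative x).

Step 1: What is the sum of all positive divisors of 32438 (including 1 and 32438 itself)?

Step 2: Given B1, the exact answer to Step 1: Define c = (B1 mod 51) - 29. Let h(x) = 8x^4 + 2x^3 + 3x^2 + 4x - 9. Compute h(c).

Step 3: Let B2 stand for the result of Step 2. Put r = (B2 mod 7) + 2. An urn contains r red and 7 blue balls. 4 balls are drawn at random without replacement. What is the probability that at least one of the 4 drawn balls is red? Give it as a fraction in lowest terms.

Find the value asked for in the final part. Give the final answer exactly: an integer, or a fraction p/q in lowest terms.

Step 1: 32438 = 2 * 7^2 * 331; sigma = (1 + 2) * (1 + 7 + 49) * (1 + 331) = 3 * 57 * 332 = 56772; answer 56772
Step 2: B1 = 56772; c = -20; 8*(-20)^4 + 2*(-20)^3 + 3*(-20)^2 + 4*(-20)^1 - 9 = (1280000) + (-16000) + (1200) + (-80) + (-9) = 1265111; answer 1265111
Step 3: B2 = 1265111; r = 3; total draws C(10,4) = 210; complement C(7,4) = 35; favorable 210 - 35 = 175; P = 5/6; answer 5/6

5/6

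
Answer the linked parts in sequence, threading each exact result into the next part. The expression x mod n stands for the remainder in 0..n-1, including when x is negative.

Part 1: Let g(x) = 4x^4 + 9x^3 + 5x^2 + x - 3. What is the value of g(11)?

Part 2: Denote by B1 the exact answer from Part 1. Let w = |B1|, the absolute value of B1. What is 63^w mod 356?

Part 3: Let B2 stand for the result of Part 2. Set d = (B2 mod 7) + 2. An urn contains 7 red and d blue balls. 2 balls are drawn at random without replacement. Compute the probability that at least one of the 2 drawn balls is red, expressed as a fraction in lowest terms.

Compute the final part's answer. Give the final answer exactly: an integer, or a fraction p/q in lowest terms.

21/26

Part 1: 4*(11)^4 + 9*(11)^3 + 5*(11)^2 + 1*(11)^1 - 3 = (58564) + (11979) + (605) + (11) + (-3) = 71156; answer 71156
Part 2: B1 = 71156; w = 71156; squarings mod 356: 63^1=63, 63^2=53, 63^4=317, 63^8=97, 63^16=153, 63^32=269, 63^64=93, 63^128=105, 63^256=345, 63^512=121, 63^1024=45, 63^2048=245, 63^4096=217, 63^8192=97, 63^16384=153, 63^32768=269, 63^65536=93; 63^71156 = 63^4 * 63^16 * 63^32 * 63^64 * 63^128 * 63^256 * 63^1024 * 63^4096 * 63^65536 = 81 (mod 356); answer 81
Part 3: B2 = 81; d = 6; total draws C(13,2) = 78; complement C(6,2) = 15; favorable 78 - 15 = 63; P = 21/26; answer 21/26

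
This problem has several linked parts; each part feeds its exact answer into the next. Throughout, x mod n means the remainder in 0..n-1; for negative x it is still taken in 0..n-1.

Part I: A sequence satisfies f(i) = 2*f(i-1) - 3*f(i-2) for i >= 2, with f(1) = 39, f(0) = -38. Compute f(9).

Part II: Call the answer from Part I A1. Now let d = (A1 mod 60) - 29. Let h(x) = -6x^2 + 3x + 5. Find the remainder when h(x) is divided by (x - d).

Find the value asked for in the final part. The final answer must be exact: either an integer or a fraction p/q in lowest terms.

-2833

Part I: f(2) = 2*(39) - 3*(-38) = 192; iterating: f(2)=192, f(3)=267, f(4)=-42, f(5)=-885, f(6)=-1644, f(7)=-633, f(8)=3666, f(9)=9231; answer 9231
Part II: A1 = 9231; d = 22; remainder = value at the root: -6*(22)^2 + 3*(22)^1 + 5 = (-2904) + (66) + (5) = -2833; answer -2833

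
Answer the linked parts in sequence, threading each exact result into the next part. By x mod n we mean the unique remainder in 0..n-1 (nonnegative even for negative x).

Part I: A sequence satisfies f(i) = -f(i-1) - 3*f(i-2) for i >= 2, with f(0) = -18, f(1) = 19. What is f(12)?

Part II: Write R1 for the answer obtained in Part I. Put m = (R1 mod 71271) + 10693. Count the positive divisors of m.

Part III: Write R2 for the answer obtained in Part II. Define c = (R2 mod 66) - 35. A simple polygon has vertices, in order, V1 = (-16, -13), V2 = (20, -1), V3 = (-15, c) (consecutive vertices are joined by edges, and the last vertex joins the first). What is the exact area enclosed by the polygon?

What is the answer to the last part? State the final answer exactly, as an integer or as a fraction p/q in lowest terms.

30

Part I: f(2) = -1*(19) - 3*(-18) = 35; iterating: f(2)=35, f(3)=-92, f(4)=-13, f(5)=289, f(6)=-250, f(7)=-617, f(8)=1367, f(9)=484, f(10)=-4585, f(11)=3133, f(12)=10622; answer 10622
Part II: R1 = 10622; m = 21315; 21315 = 3 * 5 * 7^2 * 29; number of divisors = (1+1) * (1+1) * (2+1) * (1+1) = 24; answer 24
Part III: R2 = 24; c = -11; cross terms: (-16*-1 - 20*-13)=276, (20*-11 - -15*-1)=-235, (-15*-13 - -16*-11)=19; twice the area = |60| = 60; area = 30; answer 30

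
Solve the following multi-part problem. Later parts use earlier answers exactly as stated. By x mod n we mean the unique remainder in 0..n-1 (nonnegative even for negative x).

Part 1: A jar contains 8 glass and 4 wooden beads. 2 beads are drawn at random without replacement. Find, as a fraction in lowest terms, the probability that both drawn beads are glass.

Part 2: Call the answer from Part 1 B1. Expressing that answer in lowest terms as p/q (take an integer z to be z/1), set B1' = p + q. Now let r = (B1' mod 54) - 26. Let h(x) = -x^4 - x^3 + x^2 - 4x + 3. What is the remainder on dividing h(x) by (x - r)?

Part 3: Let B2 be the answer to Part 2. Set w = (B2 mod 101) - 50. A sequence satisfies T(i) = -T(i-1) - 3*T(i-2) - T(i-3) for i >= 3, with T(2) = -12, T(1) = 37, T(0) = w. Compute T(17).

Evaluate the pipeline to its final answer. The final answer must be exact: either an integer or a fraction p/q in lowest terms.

Part 1: total draws C(12,2) = 66; favorable C(8,2) = 28; P = 14/33; answer 14/33
Part 2: B1 = 14/33; threaded value p + q = 47; r = 21; remainder = value at the root: -1*(21)^4 - 1*(21)^3 + 1*(21)^2 - 4*(21)^1 + 3 = (-194481) + (-9261) + (441) + (-84) + (3) = -203382; answer -203382
Part 3: B2 = -203382; w = -18; T(3) = -1*(-12) - 3*(37) - 1*(-18) = -81; iterating: T(3)=-81, T(4)=80, T(5)=175, T(6)=-334, T(7)=-271, T(8)=1098, T(9)=49, T(10)=-3072, T(11)=1827, T(12)=7340, T(13)=-9749, T(14)=-14098, T(15)=36005, T(16)=16038, T(17)=-109955; answer -109955

-109955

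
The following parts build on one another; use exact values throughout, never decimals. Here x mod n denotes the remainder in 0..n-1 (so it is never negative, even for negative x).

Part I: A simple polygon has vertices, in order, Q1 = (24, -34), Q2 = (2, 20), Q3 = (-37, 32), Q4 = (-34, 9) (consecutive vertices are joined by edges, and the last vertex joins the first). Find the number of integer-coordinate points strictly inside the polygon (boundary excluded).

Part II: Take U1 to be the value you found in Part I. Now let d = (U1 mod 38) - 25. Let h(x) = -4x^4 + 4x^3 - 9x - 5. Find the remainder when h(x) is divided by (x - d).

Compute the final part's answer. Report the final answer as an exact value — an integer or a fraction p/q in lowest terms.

Part I: cross terms: (24*20 - 2*-34)=548, (2*32 - -37*20)=804, (-37*9 - -34*32)=755, (-34*-34 - 24*9)=940; twice the area = |3047| = 3047; area = 3047/2; boundary points = 2 + 3 + 1 + 1 = 7; strictly interior points = area - boundary/2 + 1 = 1521; answer 1521
Part II: U1 = 1521; d = -24; remainder = value at the root: -4*(-24)^4 + 4*(-24)^3 - 9*(-24)^1 - 5 = (-1327104) + (-55296) + (216) + (-5) = -1382189; answer -1382189

-1382189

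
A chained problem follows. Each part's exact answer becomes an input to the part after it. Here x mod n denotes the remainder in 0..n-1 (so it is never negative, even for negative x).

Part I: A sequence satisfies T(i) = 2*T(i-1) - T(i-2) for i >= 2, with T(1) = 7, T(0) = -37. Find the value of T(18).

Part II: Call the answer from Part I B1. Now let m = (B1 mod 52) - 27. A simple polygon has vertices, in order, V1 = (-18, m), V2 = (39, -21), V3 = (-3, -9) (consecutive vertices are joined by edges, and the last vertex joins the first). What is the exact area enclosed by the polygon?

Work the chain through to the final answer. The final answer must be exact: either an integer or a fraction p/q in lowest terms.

99

Part I: T(2) = 2*(7) - 1*(-37) = 51; iterating: T(2)=51, T(3)=95, T(4)=139, T(5)=183, T(6)=227, T(7)=271, T(8)=315, T(9)=359, T(10)=403, T(11)=447, T(12)=491, T(13)=535, T(14)=579, T(15)=623, T(16)=667, T(17)=711, T(18)=755; answer 755
Part II: B1 = 755; m = 0; cross terms: (-18*-21 - 39*0)=378, (39*-9 - -3*-21)=-414, (-3*0 - -18*-9)=-162; twice the area = |-198| = 198; area = 99; answer 99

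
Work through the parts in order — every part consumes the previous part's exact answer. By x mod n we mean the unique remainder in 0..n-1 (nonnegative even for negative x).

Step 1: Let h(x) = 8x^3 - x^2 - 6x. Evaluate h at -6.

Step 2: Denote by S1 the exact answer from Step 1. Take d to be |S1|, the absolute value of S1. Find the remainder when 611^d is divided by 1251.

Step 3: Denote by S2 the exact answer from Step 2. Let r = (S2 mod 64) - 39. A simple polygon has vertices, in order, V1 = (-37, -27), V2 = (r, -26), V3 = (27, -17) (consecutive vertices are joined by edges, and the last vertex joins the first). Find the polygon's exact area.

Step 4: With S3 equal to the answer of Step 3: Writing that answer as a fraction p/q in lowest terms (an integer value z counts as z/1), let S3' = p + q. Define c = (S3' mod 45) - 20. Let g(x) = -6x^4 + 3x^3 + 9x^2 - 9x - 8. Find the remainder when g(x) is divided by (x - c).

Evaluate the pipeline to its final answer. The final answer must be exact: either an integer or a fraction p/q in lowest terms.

-403064

Step 1: 8*(-6)^3 - 1*(-6)^2 - 6*(-6)^1 = (-1728) + (-36) + (36) = -1728; answer -1728
Step 2: S1 = -1728; d = 1728; squarings mod 1251: 611^1=611, 611^2=523, 611^4=811, 611^8=946, 611^16=451, 611^32=739, 611^64=685, 611^128=100, 611^256=1243, 611^512=64, 611^1024=343; 611^1728 = 611^64 * 611^128 * 611^512 * 611^1024 = 1243 (mod 1251); answer 1243
Step 3: S2 = 1243; r = -12; cross terms: (-37*-26 - -12*-27)=638, (-12*-17 - 27*-26)=906, (27*-27 - -37*-17)=-1358; twice the area = |186| = 186; area = 93; answer 93
Step 4: S3 = 93; threaded value p + q = 94; c = -16; remainder = value at the root: -6*(-16)^4 + 3*(-16)^3 + 9*(-16)^2 - 9*(-16)^1 - 8 = (-393216) + (-12288) + (2304) + (144) + (-8) = -403064; answer -403064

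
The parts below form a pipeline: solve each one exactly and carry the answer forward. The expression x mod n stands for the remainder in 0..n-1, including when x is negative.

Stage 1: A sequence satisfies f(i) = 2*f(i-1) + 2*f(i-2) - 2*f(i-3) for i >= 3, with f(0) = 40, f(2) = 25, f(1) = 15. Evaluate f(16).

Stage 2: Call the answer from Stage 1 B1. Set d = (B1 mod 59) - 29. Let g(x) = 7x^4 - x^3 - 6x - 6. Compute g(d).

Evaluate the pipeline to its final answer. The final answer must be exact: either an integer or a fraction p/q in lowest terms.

1111874

Stage 1: f(3) = 2*(25) + 2*(15) - 2*(40) = 0; iterating: f(3)=0, f(4)=20, f(5)=-10, f(6)=20, f(7)=-20, f(8)=20, f(9)=-40, f(10)=0, f(11)=-120, f(12)=-160, f(13)=-560, f(14)=-1200, f(15)=-3200, f(16)=-7680; answer -7680
Stage 2: B1 = -7680; d = 20; 7*(20)^4 - 1*(20)^3 - 6*(20)^1 - 6 = (1120000) + (-8000) + (-120) + (-6) = 1111874; answer 1111874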